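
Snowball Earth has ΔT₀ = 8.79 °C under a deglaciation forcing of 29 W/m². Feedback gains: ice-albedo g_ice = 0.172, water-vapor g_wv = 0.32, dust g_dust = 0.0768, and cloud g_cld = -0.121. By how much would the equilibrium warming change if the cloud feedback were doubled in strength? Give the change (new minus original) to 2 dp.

Original: g = 0.4478, ΔT = 8.79/(1−0.4478) = 15.9181 °C.
With doubled cloud: g' = 0.3268, ΔT' = 8.79/(1−0.3268) = 13.0570 °C.
Change = 13.0570 − 15.9181 = -2.86 °C.

-2.86 °C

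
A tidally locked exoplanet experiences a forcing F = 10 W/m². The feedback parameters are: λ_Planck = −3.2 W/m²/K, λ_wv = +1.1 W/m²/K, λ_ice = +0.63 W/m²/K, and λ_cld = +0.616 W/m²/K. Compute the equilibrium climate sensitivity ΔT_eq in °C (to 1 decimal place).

Net feedback parameter λ = (−3.2) + (+1.1) + (+0.63) + (+0.616) = -0.854 W/m²/K.
ΔT = −F/λ = −10/(-0.854) = 11.7 °C.

11.7 °C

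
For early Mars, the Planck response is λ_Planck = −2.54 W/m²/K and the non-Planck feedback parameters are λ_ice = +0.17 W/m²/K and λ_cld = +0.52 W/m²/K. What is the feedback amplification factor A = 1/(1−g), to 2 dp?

Convert to gains: g_ice = 0.17/2.54 = 0.06693; g_cld = 0.52/2.54 = 0.2047.
Total gain g = 0.27163.
A = 1/(1 − 0.27163) = 1.37.

1.37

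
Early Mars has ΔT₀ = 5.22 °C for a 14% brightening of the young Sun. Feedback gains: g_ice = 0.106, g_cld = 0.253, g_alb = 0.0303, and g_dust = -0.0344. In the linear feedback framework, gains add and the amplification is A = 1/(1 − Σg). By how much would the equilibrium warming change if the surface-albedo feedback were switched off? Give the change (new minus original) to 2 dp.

Original: g = 0.3549, ΔT = 5.22/(1−0.3549) = 8.0918 °C.
Without surface-albedo: g' = 0.3246, ΔT' = 5.22/(1−0.3246) = 7.7288 °C.
Change = 7.7288 − 8.0918 = -0.36 °C.

-0.36 °C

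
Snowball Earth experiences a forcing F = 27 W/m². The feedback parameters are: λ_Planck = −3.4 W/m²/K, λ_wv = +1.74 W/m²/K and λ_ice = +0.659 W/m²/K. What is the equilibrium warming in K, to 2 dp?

Net feedback parameter λ = (−3.4) + (+1.74) + (+0.659) = -1.001 W/m²/K.
ΔT = −F/λ = −27/(-1.001) = 26.97 K.

26.97 K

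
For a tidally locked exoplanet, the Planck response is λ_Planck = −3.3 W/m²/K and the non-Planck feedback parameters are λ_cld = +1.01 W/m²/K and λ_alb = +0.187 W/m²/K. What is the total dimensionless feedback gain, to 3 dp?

Convert to gains: g_cld = 1.01/3.3 = 0.3061; g_alb = 0.187/3.3 = 0.05667.
Total gain g = 0.36277.

0.363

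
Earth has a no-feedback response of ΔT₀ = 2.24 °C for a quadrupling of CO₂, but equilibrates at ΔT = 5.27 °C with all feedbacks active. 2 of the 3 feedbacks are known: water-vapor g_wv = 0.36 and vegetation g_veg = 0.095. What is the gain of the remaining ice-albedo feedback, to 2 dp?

0.12

Amplification A = ΔT/ΔT₀ = 5.27/2.24 = 2.353.
Total gain g = 1 − 1/A = 1 − 1/2.353 = 0.575.
Known gains sum to 0.36 + 0.095 = 0.455.
g_ice = 0.575 − 0.455 = 0.12.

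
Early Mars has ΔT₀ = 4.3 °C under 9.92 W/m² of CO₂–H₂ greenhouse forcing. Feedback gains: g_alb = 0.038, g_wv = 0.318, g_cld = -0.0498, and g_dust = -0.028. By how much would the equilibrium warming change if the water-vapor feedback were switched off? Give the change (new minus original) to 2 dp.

Original: g = 0.2782, ΔT = 4.3/(1−0.2782) = 5.9573 °C.
Without water-vapor: g' = -0.0398, ΔT' = 4.3/(1+0.0398) = 4.1354 °C.
Change = 4.1354 − 5.9573 = -1.82 °C.

-1.82 °C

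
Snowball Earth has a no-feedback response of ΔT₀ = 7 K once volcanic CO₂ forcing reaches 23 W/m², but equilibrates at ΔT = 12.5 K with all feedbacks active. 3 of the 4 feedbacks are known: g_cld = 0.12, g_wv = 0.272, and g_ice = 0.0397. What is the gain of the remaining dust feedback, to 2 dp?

0.01

Amplification A = ΔT/ΔT₀ = 12.5/7 = 1.786.
Total gain g = 1 − 1/A = 1 − 1/1.786 = 0.4401.
Known gains sum to 0.12 + 0.272 + 0.0397 = 0.4317.
g_dust = 0.4401 − 0.4317 = 0.01.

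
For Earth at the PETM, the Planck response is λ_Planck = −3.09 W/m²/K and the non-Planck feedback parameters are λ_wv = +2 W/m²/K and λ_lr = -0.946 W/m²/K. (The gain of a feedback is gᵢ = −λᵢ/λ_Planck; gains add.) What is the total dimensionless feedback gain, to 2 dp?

Convert to gains: g_wv = 2/3.09 = 0.6472; g_lr = -0.946/3.09 = -0.3061.
Total gain g = 0.3411.

0.34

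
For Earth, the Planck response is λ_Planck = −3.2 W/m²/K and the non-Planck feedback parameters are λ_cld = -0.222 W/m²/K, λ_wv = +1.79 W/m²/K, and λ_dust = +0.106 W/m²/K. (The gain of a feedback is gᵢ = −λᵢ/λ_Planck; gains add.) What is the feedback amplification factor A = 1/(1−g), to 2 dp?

Convert to gains: g_cld = -0.222/3.2 = -0.06937; g_wv = 1.79/3.2 = 0.5594; g_dust = 0.106/3.2 = 0.03312.
Total gain g = 0.52315.
A = 1/(1 − 0.52315) = 2.10.

2.10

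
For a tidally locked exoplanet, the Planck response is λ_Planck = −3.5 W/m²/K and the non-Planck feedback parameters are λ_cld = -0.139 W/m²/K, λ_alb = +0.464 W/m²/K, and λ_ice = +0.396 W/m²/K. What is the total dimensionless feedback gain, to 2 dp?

Convert to gains: g_cld = -0.139/3.5 = -0.03971; g_alb = 0.464/3.5 = 0.1326; g_ice = 0.396/3.5 = 0.1131.
Total gain g = 0.20599.

0.21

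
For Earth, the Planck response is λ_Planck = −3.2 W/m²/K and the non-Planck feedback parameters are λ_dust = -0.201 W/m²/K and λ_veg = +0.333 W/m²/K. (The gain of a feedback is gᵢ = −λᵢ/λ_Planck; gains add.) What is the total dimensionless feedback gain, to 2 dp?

Convert to gains: g_dust = -0.201/3.2 = -0.06281; g_veg = 0.333/3.2 = 0.1041.
Total gain g = 0.04129.

0.04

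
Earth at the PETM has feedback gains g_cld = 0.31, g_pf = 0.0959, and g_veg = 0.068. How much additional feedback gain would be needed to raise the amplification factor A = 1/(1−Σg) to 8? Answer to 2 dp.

Current total gain = 0.4739.
Target gain for A = 8: g* = 1 − 1/8 = 0.875.
Additional gain needed = 0.875 − 0.4739 = 0.40.

0.40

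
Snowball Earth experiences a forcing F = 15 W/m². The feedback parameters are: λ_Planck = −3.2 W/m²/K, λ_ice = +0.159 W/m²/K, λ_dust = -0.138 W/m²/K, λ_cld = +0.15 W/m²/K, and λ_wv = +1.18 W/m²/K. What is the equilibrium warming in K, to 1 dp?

Net feedback parameter λ = (−3.2) + (+0.159) + (-0.138) + (+0.15) + (+1.18) = -1.849 W/m²/K.
ΔT = −F/λ = −15/(-1.849) = 8.1 K.

8.1 K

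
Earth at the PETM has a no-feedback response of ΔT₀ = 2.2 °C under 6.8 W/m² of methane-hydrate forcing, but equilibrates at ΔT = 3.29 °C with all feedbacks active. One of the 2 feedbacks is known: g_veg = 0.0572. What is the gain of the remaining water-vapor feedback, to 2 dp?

Amplification A = ΔT/ΔT₀ = 3.29/2.2 = 1.495.
Total gain g = 1 − 1/A = 1 − 1/1.495 = 0.3311.
The known gain is 0.0572.
g_wv = 0.3311 − 0.0572 = 0.27.

0.27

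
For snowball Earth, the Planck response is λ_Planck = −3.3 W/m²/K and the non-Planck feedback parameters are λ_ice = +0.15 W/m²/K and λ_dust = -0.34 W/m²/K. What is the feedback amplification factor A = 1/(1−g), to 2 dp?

Convert to gains: g_ice = 0.15/3.3 = 0.04545; g_dust = -0.34/3.3 = -0.103.
Total gain g = -0.05755.
A = 1/(1 + 0.05755) = 0.95.

0.95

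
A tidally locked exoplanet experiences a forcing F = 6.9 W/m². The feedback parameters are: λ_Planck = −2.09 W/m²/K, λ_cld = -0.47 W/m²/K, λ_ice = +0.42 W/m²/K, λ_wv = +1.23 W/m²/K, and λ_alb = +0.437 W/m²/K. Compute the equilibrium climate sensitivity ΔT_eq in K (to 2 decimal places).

Net feedback parameter λ = (−2.09) + (-0.47) + (+0.42) + (+1.23) + (+0.437) = -0.473 W/m²/K.
ΔT = −F/λ = −6.9/(-0.473) = 14.59 K.

14.59 K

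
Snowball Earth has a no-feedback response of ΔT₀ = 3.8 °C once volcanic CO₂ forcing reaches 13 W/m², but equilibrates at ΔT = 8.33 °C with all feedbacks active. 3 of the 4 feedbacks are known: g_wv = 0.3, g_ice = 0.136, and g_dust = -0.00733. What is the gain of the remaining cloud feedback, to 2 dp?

Amplification A = ΔT/ΔT₀ = 8.33/3.8 = 2.192.
Total gain g = 1 − 1/A = 1 − 1/2.192 = 0.5438.
Known gains sum to 0.3 + 0.136 − 0.00733 = 0.42867.
g_cld = 0.5438 − 0.42867 = 0.12.

0.12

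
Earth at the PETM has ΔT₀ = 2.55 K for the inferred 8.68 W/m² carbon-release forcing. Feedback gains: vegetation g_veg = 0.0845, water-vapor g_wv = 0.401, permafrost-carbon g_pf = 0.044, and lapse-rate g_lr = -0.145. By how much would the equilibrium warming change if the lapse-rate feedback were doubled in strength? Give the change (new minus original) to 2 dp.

Original: g = 0.3845, ΔT = 2.55/(1−0.3845) = 4.1430 K.
With doubled lapse-rate: g' = 0.2395, ΔT' = 2.55/(1−0.2395) = 3.3531 K.
Change = 3.3531 − 4.1430 = -0.79 K.

-0.79 K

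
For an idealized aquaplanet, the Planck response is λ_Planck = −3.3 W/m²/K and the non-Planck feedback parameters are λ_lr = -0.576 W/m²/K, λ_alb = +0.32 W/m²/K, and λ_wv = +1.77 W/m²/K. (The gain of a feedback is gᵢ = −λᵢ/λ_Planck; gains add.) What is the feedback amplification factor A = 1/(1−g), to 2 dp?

1.85

Convert to gains: g_lr = -0.576/3.3 = -0.1745; g_alb = 0.32/3.3 = 0.09697; g_wv = 1.77/3.3 = 0.5364.
Total gain g = 0.45887.
A = 1/(1 − 0.45887) = 1.85.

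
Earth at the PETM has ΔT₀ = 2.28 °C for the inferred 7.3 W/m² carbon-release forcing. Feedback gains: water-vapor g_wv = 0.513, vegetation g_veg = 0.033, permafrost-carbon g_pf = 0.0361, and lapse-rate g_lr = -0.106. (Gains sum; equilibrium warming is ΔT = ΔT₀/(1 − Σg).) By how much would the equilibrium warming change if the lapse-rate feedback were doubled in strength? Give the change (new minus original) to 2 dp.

Original: g = 0.4761, ΔT = 2.28/(1−0.4761) = 4.3520 °C.
With doubled lapse-rate: g' = 0.3701, ΔT' = 2.28/(1−0.3701) = 3.6196 °C.
Change = 3.6196 − 4.3520 = -0.73 °C.

-0.73 °C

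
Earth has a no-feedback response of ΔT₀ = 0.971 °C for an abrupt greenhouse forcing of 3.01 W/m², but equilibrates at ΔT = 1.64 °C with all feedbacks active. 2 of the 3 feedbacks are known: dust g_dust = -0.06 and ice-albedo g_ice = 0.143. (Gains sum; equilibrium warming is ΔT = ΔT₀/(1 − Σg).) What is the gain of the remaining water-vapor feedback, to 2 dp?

Amplification A = ΔT/ΔT₀ = 1.64/0.971 = 1.689.
Total gain g = 1 − 1/A = 1 − 1/1.689 = 0.4079.
Known gains sum to -0.06 + 0.143 = 0.083.
g_wv = 0.4079 − 0.083 = 0.32.

0.32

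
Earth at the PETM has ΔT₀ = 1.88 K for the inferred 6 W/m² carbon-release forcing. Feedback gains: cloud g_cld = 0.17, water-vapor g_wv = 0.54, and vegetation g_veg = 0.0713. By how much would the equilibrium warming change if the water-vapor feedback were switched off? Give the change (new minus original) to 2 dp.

-6.12 K

Original: g = 0.7813, ΔT = 1.88/(1−0.7813) = 8.5963 K.
Without water-vapor: g' = 0.2413, ΔT' = 1.88/(1−0.2413) = 2.4779 K.
Change = 2.4779 − 8.5963 = -6.12 K.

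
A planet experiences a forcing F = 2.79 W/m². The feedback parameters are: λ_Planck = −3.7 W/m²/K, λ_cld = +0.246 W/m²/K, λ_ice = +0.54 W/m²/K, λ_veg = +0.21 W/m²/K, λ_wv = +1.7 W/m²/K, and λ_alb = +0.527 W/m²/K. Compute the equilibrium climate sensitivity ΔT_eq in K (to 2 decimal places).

Net feedback parameter λ = (−3.7) + (+0.246) + (+0.54) + (+0.21) + (+1.7) + (+0.527) = -0.477 W/m²/K.
ΔT = −F/λ = −2.79/(-0.477) = 5.85 K.

5.85 K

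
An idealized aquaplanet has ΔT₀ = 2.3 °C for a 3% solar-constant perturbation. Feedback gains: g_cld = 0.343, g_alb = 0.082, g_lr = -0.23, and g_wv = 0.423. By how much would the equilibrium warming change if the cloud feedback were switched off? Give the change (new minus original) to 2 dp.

-2.85 °C

Original: g = 0.618, ΔT = 2.3/(1−0.618) = 6.0209 °C.
Without cloud: g' = 0.275, ΔT' = 2.3/(1−0.275) = 3.1724 °C.
Change = 3.1724 − 6.0209 = -2.85 °C.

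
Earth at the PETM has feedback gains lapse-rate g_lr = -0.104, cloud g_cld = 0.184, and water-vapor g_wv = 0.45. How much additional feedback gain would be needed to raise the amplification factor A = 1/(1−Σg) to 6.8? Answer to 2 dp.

Current total gain = 0.53.
Target gain for A = 6.8: g* = 1 − 1/6.8 = 0.8529.
Additional gain needed = 0.8529 − 0.53 = 0.32.

0.32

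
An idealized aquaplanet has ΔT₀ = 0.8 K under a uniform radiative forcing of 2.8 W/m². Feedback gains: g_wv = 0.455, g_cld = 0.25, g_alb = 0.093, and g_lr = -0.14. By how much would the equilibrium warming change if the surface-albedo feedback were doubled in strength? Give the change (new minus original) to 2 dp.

Original: g = 0.658, ΔT = 0.8/(1−0.658) = 2.3392 K.
With doubled surface-albedo: g' = 0.751, ΔT' = 0.8/(1−0.751) = 3.2129 K.
Change = 3.2129 − 2.3392 = 0.87 K.

0.87 K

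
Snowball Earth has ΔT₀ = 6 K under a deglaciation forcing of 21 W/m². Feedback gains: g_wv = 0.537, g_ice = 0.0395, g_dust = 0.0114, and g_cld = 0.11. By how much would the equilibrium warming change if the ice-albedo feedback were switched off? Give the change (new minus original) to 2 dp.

-2.30 K

Original: g = 0.6979, ΔT = 6/(1−0.6979) = 19.8610 K.
Without ice-albedo: g' = 0.6584, ΔT' = 6/(1−0.6584) = 17.5644 K.
Change = 17.5644 − 19.8610 = -2.30 K.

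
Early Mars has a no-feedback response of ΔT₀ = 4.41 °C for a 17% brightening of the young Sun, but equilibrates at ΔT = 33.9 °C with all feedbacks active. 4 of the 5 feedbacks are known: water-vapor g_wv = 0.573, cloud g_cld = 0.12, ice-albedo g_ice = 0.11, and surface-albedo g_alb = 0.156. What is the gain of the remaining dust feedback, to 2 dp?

Amplification A = ΔT/ΔT₀ = 33.9/4.41 = 7.687.
Total gain g = 1 − 1/A = 1 − 1/7.687 = 0.8699.
Known gains sum to 0.573 + 0.12 + 0.11 + 0.156 = 0.959.
g_dust = 0.8699 − 0.959 = -0.09.

-0.09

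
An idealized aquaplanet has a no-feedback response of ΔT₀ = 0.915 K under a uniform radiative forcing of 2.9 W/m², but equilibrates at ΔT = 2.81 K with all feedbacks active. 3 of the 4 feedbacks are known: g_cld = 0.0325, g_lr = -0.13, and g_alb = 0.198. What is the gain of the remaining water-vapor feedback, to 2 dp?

Amplification A = ΔT/ΔT₀ = 2.81/0.915 = 3.071.
Total gain g = 1 − 1/A = 1 − 1/3.071 = 0.6744.
Known gains sum to 0.0325 − 0.13 + 0.198 = 0.1005.
g_wv = 0.6744 − 0.1005 = 0.57.

0.57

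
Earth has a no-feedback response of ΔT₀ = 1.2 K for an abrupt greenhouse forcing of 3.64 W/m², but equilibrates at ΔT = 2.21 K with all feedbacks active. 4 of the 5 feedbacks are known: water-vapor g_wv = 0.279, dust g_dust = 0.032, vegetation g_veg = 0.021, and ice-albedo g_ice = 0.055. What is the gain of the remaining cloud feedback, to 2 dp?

0.07

Amplification A = ΔT/ΔT₀ = 2.21/1.2 = 1.842.
Total gain g = 1 − 1/A = 1 − 1/1.842 = 0.4571.
Known gains sum to 0.279 + 0.032 + 0.021 + 0.055 = 0.387.
g_cld = 0.4571 − 0.387 = 0.07.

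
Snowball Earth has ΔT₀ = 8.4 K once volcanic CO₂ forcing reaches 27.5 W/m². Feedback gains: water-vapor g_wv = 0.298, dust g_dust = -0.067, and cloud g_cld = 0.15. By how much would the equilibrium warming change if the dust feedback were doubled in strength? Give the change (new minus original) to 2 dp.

Original: g = 0.381, ΔT = 8.4/(1−0.381) = 13.5703 K.
With doubled dust: g' = 0.314, ΔT' = 8.4/(1−0.314) = 12.2449 K.
Change = 12.2449 − 13.5703 = -1.33 K.

-1.33 K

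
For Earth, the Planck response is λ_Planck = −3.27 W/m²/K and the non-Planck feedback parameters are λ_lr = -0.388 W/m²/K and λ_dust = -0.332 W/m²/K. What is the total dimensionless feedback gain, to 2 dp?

-0.22

Convert to gains: g_lr = -0.388/3.27 = -0.1187; g_dust = -0.332/3.27 = -0.1015.
Total gain g = -0.2202.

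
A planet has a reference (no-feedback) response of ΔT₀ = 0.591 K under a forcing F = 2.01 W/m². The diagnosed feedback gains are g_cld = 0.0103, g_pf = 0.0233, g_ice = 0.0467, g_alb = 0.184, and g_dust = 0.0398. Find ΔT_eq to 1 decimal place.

0.8 K

Total gain g = 0.0103 + 0.0233 + 0.0467 + 0.184 + 0.0398 = 0.3041.
Amplification A = 1/(1 − 0.3041) = 1.437.
ΔT = 0.591 × 1.437 = 0.8 K.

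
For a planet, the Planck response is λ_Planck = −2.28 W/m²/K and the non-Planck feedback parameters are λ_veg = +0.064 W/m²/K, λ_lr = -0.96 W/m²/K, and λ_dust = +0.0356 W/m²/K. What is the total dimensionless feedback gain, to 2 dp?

-0.38

Convert to gains: g_veg = 0.064/2.28 = 0.02807; g_lr = -0.96/2.28 = -0.4211; g_dust = 0.0356/2.28 = 0.01561.
Total gain g = -0.37742.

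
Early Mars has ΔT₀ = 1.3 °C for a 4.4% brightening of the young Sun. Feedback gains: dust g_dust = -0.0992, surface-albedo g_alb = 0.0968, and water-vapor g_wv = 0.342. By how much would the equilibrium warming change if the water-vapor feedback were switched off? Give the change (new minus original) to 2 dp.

-0.67 °C

Original: g = 0.3396, ΔT = 1.3/(1−0.3396) = 1.9685 °C.
Without water-vapor: g' = -0.0024, ΔT' = 1.3/(1+0.0024) = 1.2969 °C.
Change = 1.2969 − 1.9685 = -0.67 °C.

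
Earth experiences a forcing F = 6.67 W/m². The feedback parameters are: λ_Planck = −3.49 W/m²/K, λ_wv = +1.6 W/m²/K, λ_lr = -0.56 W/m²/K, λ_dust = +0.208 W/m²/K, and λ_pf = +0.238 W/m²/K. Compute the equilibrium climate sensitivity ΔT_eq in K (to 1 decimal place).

Net feedback parameter λ = (−3.49) + (+1.6) + (-0.56) + (+0.208) + (+0.238) = -2.004 W/m²/K.
ΔT = −F/λ = −6.67/(-2.004) = 3.3 K.

3.3 K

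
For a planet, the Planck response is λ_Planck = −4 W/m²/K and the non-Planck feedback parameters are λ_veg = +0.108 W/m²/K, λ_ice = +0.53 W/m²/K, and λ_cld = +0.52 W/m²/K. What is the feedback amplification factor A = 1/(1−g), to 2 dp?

Convert to gains: g_veg = 0.108/4 = 0.027; g_ice = 0.53/4 = 0.1325; g_cld = 0.52/4 = 0.13.
Total gain g = 0.2895.
A = 1/(1 − 0.2895) = 1.41.

1.41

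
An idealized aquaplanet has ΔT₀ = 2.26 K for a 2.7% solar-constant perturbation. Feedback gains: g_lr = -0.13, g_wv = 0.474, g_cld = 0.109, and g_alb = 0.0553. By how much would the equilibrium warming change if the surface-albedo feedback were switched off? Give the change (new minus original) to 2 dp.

-0.46 K

Original: g = 0.5083, ΔT = 2.26/(1−0.5083) = 4.5963 K.
Without surface-albedo: g' = 0.453, ΔT' = 2.26/(1−0.453) = 4.1316 K.
Change = 4.1316 − 4.5963 = -0.46 K.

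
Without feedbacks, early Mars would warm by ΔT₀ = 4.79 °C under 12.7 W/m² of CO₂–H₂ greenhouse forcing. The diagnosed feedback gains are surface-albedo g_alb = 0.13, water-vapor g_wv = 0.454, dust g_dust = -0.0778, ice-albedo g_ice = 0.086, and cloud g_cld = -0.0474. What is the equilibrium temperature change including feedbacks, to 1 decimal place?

10.5 °C

Total gain g = 0.13 + 0.454 − 0.0778 + 0.086 − 0.0474 = 0.5448.
Amplification A = 1/(1 − 0.5448) = 2.197.
ΔT = 4.79 × 2.197 = 10.5 °C.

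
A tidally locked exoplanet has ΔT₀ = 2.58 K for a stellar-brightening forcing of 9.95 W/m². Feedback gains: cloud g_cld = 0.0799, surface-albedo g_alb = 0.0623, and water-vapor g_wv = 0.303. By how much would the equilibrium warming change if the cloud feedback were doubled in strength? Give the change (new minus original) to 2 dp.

Original: g = 0.4452, ΔT = 2.58/(1−0.4452) = 4.6503 K.
With doubled cloud: g' = 0.5251, ΔT' = 2.58/(1−0.5251) = 5.4327 K.
Change = 5.4327 − 4.6503 = 0.78 K.

0.78 K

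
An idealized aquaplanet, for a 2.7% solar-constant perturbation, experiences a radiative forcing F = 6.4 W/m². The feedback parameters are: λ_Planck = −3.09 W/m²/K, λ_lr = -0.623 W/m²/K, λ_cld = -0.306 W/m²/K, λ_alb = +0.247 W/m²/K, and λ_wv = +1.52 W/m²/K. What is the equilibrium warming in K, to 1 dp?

2.8 K

Net feedback parameter λ = (−3.09) + (-0.623) + (-0.306) + (+0.247) + (+1.52) = -2.252 W/m²/K.
ΔT = −F/λ = −6.4/(-2.252) = 2.8 K.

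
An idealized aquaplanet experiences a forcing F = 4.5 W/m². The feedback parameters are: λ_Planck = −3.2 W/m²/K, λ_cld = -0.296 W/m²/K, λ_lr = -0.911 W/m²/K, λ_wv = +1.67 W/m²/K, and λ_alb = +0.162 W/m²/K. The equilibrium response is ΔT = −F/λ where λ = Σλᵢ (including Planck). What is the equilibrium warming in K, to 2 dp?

Net feedback parameter λ = (−3.2) + (-0.296) + (-0.911) + (+1.67) + (+0.162) = -2.575 W/m²/K.
ΔT = −F/λ = −4.5/(-2.575) = 1.75 K.

1.75 K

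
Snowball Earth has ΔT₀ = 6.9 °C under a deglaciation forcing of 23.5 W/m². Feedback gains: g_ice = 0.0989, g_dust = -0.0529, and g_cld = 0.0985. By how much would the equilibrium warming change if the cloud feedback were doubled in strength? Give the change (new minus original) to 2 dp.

1.05 °C

Original: g = 0.1445, ΔT = 6.9/(1−0.1445) = 8.0655 °C.
With doubled cloud: g' = 0.243, ΔT' = 6.9/(1−0.243) = 9.1149 °C.
Change = 9.1149 − 8.0655 = 1.05 °C.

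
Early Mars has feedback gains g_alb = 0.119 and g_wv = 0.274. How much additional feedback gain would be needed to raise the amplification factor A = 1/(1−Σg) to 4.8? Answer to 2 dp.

0.40

Current total gain = 0.393.
Target gain for A = 4.8: g* = 1 − 1/4.8 = 0.7917.
Additional gain needed = 0.7917 − 0.393 = 0.40.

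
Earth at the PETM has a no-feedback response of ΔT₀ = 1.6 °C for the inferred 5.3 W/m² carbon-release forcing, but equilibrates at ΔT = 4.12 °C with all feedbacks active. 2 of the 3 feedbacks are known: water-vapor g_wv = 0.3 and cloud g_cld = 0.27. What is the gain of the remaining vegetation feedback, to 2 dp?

0.04

Amplification A = ΔT/ΔT₀ = 4.12/1.6 = 2.575.
Total gain g = 1 − 1/A = 1 − 1/2.575 = 0.6117.
Known gains sum to 0.3 + 0.27 = 0.57.
g_veg = 0.6117 − 0.57 = 0.04.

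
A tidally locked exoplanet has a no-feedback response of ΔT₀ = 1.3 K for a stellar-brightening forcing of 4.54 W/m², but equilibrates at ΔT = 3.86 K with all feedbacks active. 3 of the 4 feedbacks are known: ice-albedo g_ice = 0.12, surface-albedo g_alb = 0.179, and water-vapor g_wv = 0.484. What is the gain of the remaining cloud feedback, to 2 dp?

-0.12

Amplification A = ΔT/ΔT₀ = 3.86/1.3 = 2.969.
Total gain g = 1 − 1/A = 1 − 1/2.969 = 0.6632.
Known gains sum to 0.12 + 0.179 + 0.484 = 0.783.
g_cld = 0.6632 − 0.783 = -0.12.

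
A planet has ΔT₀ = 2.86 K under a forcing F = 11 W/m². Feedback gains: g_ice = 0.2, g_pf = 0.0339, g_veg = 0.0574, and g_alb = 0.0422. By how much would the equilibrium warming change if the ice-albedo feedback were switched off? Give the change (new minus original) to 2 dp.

Original: g = 0.3335, ΔT = 2.86/(1−0.3335) = 4.2911 K.
Without ice-albedo: g' = 0.1335, ΔT' = 2.86/(1−0.1335) = 3.3006 K.
Change = 3.3006 − 4.2911 = -0.99 K.

-0.99 K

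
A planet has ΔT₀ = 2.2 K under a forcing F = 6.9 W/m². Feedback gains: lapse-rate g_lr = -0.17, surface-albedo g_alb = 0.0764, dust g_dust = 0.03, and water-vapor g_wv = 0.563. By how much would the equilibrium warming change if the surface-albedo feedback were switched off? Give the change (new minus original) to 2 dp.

-0.58 K

Original: g = 0.4994, ΔT = 2.2/(1−0.4994) = 4.3947 K.
Without surface-albedo: g' = 0.423, ΔT' = 2.2/(1−0.423) = 3.8128 K.
Change = 3.8128 − 4.3947 = -0.58 K.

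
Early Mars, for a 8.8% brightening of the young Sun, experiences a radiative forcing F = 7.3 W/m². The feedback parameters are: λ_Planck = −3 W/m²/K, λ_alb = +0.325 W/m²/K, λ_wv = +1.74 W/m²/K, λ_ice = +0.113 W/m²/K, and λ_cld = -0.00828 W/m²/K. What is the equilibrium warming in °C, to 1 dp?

8.8 °C

Net feedback parameter λ = (−3) + (+0.325) + (+1.74) + (+0.113) + (-0.00828) = -0.83028 W/m²/K.
ΔT = −F/λ = −7.3/(-0.83028) = 8.8 °C.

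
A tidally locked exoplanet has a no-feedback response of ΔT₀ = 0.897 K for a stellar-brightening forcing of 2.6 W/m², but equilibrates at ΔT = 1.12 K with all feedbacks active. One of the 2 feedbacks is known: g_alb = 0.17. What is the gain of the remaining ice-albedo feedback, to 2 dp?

0.03

Amplification A = ΔT/ΔT₀ = 1.12/0.897 = 1.249.
Total gain g = 1 − 1/A = 1 − 1/1.249 = 0.1994.
The known gain is 0.17.
g_ice = 0.1994 − 0.17 = 0.03.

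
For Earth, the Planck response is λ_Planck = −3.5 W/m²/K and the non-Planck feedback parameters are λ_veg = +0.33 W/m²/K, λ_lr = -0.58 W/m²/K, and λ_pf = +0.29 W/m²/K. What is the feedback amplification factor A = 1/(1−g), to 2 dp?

Convert to gains: g_veg = 0.33/3.5 = 0.09429; g_lr = -0.58/3.5 = -0.1657; g_pf = 0.29/3.5 = 0.08286.
Total gain g = 0.01145.
A = 1/(1 − 0.01145) = 1.01.

1.01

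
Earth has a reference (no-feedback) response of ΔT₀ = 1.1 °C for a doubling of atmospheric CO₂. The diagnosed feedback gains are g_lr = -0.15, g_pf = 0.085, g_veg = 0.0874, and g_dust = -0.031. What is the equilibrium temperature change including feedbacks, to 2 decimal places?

Total gain g = -0.15 + 0.085 + 0.0874 − 0.031 = -0.0086.
Amplification A = 1/(1 + 0.0086) = 0.9915.
ΔT = 1.1 × 0.9915 = 1.09 °C.

1.09 °C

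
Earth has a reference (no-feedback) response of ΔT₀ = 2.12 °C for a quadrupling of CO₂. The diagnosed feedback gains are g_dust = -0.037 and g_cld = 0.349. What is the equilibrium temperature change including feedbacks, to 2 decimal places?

3.08 °C

Total gain g = -0.037 + 0.349 = 0.312.
Amplification A = 1/(1 − 0.312) = 1.453.
ΔT = 2.12 × 1.453 = 3.08 °C.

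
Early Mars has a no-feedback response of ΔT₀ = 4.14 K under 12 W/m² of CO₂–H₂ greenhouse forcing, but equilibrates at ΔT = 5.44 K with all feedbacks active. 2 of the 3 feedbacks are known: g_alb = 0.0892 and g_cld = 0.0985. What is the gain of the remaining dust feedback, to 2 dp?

Amplification A = ΔT/ΔT₀ = 5.44/4.14 = 1.314.
Total gain g = 1 − 1/A = 1 − 1/1.314 = 0.239.
Known gains sum to 0.0892 + 0.0985 = 0.1877.
g_dust = 0.239 − 0.1877 = 0.05.

0.05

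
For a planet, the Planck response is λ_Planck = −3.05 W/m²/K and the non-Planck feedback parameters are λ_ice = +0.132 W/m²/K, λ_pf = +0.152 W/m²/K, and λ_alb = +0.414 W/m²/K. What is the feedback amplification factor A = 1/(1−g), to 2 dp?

Convert to gains: g_ice = 0.132/3.05 = 0.04328; g_pf = 0.152/3.05 = 0.04984; g_alb = 0.414/3.05 = 0.1357.
Total gain g = 0.22882.
A = 1/(1 − 0.22882) = 1.30.

1.30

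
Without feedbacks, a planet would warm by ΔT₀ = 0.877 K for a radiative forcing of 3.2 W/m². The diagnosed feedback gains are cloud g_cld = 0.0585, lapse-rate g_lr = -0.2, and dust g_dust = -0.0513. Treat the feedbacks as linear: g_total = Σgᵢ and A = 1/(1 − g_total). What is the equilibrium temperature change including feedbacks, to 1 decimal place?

0.7 K

Total gain g = 0.0585 − 0.2 − 0.0513 = -0.1928.
Amplification A = 1/(1 + 0.1928) = 0.8384.
ΔT = 0.877 × 0.8384 = 0.7 K.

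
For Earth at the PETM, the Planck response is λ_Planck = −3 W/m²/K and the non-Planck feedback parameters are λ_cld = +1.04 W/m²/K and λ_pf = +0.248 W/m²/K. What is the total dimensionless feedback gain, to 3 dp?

0.429

Convert to gains: g_cld = 1.04/3 = 0.3467; g_pf = 0.248/3 = 0.08267.
Total gain g = 0.42937.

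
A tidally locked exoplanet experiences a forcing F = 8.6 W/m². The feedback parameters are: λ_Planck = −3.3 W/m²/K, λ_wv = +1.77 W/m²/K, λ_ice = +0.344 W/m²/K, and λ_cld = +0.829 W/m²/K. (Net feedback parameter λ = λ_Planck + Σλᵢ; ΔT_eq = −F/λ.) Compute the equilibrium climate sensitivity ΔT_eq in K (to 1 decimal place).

24.1 K

Net feedback parameter λ = (−3.3) + (+1.77) + (+0.344) + (+0.829) = -0.357 W/m²/K.
ΔT = −F/λ = −8.6/(-0.357) = 24.1 K.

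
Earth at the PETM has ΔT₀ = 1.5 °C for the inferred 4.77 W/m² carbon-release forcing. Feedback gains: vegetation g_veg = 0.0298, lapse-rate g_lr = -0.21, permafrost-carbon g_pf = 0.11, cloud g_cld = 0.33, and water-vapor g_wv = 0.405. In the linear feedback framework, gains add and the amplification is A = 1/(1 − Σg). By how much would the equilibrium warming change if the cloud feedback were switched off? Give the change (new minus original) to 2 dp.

-2.22 °C

Original: g = 0.6648, ΔT = 1.5/(1−0.6648) = 4.4749 °C.
Without cloud: g' = 0.3348, ΔT' = 1.5/(1−0.3348) = 2.2550 °C.
Change = 2.2550 − 4.4749 = -2.22 °C.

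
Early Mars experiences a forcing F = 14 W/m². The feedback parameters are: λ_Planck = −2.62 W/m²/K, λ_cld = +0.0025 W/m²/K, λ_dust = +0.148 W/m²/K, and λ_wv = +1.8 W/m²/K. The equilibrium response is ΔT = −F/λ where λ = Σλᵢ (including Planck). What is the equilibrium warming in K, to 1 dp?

20.9 K

Net feedback parameter λ = (−2.62) + (+0.0025) + (+0.148) + (+1.8) = -0.6695 W/m²/K.
ΔT = −F/λ = −14/(-0.6695) = 20.9 K.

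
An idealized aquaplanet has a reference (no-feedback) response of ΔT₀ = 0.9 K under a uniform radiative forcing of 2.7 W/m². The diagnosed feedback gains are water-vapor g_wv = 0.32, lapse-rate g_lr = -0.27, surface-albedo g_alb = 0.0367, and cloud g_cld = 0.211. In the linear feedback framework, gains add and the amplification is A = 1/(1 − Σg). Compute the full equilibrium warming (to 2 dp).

1.28 K

Total gain g = 0.32 − 0.27 + 0.0367 + 0.211 = 0.2977.
Amplification A = 1/(1 − 0.2977) = 1.424.
ΔT = 0.9 × 1.424 = 1.28 K.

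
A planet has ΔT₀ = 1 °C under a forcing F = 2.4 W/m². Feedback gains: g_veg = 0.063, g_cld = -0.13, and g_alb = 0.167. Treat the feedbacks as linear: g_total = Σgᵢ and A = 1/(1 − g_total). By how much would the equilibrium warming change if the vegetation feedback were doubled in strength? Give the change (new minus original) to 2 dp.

Original: g = 0.1, ΔT = 1/(1−0.1) = 1.1111 °C.
With doubled vegetation: g' = 0.163, ΔT' = 1/(1−0.163) = 1.1947 °C.
Change = 1.1947 − 1.1111 = 0.08 °C.

0.08 °C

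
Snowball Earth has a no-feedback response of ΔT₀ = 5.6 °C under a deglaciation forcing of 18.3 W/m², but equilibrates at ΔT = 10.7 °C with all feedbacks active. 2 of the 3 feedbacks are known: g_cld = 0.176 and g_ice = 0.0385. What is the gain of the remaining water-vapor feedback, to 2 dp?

0.26

Amplification A = ΔT/ΔT₀ = 10.7/5.6 = 1.911.
Total gain g = 1 − 1/A = 1 − 1/1.911 = 0.4767.
Known gains sum to 0.176 + 0.0385 = 0.2145.
g_wv = 0.4767 − 0.2145 = 0.26.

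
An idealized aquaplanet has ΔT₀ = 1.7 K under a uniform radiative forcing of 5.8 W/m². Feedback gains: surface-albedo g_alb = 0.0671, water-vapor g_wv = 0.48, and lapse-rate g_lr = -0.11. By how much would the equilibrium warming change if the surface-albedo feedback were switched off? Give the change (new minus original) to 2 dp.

Original: g = 0.4371, ΔT = 1.7/(1−0.4371) = 3.0201 K.
Without surface-albedo: g' = 0.37, ΔT' = 1.7/(1−0.37) = 2.6984 K.
Change = 2.6984 − 3.0201 = -0.32 K.

-0.32 K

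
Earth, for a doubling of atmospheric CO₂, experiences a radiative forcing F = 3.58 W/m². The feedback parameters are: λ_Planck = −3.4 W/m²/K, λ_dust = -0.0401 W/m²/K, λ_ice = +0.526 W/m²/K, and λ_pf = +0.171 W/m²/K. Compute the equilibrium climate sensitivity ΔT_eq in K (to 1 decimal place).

1.3 K

Net feedback parameter λ = (−3.4) + (-0.0401) + (+0.526) + (+0.171) = -2.7431 W/m²/K.
ΔT = −F/λ = −3.58/(-2.7431) = 1.3 K.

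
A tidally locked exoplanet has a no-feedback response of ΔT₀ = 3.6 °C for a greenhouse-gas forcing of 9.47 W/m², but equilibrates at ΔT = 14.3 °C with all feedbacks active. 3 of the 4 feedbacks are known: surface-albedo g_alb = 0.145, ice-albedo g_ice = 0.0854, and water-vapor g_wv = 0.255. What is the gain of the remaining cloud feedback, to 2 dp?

Amplification A = ΔT/ΔT₀ = 14.3/3.6 = 3.972.
Total gain g = 1 − 1/A = 1 − 1/3.972 = 0.7482.
Known gains sum to 0.145 + 0.0854 + 0.255 = 0.4854.
g_cld = 0.7482 − 0.4854 = 0.26.

0.26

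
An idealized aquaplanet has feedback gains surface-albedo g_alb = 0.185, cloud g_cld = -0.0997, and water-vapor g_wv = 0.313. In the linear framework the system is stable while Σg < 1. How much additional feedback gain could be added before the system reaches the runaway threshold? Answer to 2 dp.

Current total gain = 0.185 − 0.0997 + 0.313 = 0.3983.
Margin to runaway = 1 − 0.3983 = 0.60.

0.60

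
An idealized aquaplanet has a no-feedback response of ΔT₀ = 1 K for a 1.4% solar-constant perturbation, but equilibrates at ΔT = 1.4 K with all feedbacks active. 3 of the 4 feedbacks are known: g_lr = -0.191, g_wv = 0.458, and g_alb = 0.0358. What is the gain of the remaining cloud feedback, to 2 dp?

-0.02

Amplification A = ΔT/ΔT₀ = 1.4/1 = 1.4.
Total gain g = 1 − 1/A = 1 − 1/1.4 = 0.2857.
Known gains sum to -0.191 + 0.458 + 0.0358 = 0.3028.
g_cld = 0.2857 − 0.3028 = -0.02.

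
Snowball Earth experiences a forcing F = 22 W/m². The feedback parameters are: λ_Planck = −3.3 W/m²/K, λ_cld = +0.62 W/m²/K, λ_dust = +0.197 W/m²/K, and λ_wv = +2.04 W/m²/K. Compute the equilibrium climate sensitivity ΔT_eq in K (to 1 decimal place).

49.7 K

Net feedback parameter λ = (−3.3) + (+0.62) + (+0.197) + (+2.04) = -0.443 W/m²/K.
ΔT = −F/λ = −22/(-0.443) = 49.7 K.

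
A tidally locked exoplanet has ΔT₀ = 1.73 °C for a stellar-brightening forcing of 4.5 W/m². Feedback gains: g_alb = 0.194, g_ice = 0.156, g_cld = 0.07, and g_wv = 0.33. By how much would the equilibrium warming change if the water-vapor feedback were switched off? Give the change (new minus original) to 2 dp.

Original: g = 0.75, ΔT = 1.73/(1−0.75) = 6.9200 °C.
Without water-vapor: g' = 0.42, ΔT' = 1.73/(1−0.42) = 2.9828 °C.
Change = 2.9828 − 6.9200 = -3.94 °C.

-3.94 °C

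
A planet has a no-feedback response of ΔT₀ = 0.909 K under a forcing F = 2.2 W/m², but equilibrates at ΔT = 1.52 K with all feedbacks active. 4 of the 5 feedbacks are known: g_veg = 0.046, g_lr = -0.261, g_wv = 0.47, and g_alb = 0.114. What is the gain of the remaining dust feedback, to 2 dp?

Amplification A = ΔT/ΔT₀ = 1.52/0.909 = 1.672.
Total gain g = 1 − 1/A = 1 − 1/1.672 = 0.4019.
Known gains sum to 0.046 − 0.261 + 0.47 + 0.114 = 0.369.
g_dust = 0.4019 − 0.369 = 0.03.

0.03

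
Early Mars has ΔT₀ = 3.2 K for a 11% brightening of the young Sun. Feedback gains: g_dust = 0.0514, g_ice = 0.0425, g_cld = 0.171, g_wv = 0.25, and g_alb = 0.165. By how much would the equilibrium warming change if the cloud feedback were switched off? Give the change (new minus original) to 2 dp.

-3.48 K

Original: g = 0.6799, ΔT = 3.2/(1−0.6799) = 9.9969 K.
Without cloud: g' = 0.5089, ΔT' = 3.2/(1−0.5089) = 6.5160 K.
Change = 6.5160 − 9.9969 = -3.48 K.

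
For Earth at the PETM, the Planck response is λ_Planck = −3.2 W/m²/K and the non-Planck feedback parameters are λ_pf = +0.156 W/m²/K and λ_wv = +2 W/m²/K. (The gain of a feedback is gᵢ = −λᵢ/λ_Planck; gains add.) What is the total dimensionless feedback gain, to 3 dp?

Convert to gains: g_pf = 0.156/3.2 = 0.04875; g_wv = 2/3.2 = 0.625.
Total gain g = 0.67375.

0.674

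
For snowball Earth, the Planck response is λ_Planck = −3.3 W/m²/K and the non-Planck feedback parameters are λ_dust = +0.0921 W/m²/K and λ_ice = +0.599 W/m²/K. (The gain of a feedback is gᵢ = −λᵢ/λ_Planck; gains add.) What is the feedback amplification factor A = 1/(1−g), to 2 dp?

Convert to gains: g_dust = 0.0921/3.3 = 0.02791; g_ice = 0.599/3.3 = 0.1815.
Total gain g = 0.20941.
A = 1/(1 − 0.20941) = 1.26.

1.26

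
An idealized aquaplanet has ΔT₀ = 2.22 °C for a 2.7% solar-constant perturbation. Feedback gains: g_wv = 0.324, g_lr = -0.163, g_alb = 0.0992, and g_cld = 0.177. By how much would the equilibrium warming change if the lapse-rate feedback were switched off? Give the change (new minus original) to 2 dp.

Original: g = 0.4372, ΔT = 2.22/(1−0.4372) = 3.9446 °C.
Without lapse-rate: g' = 0.6002, ΔT' = 2.22/(1−0.6002) = 5.5528 °C.
Change = 5.5528 − 3.9446 = 1.61 °C.

1.61 °C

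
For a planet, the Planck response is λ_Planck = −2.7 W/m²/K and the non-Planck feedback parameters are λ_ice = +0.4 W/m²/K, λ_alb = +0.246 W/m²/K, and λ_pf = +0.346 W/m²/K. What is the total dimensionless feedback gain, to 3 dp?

0.367

Convert to gains: g_ice = 0.4/2.7 = 0.1481; g_alb = 0.246/2.7 = 0.09111; g_pf = 0.346/2.7 = 0.1281.
Total gain g = 0.36731.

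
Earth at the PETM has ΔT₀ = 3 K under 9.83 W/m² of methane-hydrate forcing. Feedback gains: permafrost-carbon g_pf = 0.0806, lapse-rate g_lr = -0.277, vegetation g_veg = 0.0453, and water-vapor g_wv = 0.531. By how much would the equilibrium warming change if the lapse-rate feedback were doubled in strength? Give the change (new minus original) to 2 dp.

Original: g = 0.3799, ΔT = 3/(1−0.3799) = 4.8379 K.
With doubled lapse-rate: g' = 0.1029, ΔT' = 3/(1−0.1029) = 3.3441 K.
Change = 3.3441 − 4.8379 = -1.49 K.

-1.49 K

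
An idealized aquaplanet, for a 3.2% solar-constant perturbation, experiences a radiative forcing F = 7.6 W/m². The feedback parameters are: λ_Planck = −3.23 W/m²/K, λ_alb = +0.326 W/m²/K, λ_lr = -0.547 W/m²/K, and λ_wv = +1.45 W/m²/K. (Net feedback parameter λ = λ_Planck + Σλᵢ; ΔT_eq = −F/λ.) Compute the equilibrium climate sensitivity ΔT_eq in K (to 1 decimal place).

3.8 K

Net feedback parameter λ = (−3.23) + (+0.326) + (-0.547) + (+1.45) = -2.001 W/m²/K.
ΔT = −F/λ = −7.6/(-2.001) = 3.8 K.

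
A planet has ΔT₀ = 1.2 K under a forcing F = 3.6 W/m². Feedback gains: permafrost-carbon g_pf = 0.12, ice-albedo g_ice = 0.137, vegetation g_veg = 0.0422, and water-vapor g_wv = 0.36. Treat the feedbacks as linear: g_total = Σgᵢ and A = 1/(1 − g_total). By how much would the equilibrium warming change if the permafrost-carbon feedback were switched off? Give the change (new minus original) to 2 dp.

-0.92 K

Original: g = 0.6592, ΔT = 1.2/(1−0.6592) = 3.5211 K.
Without permafrost-carbon: g' = 0.5392, ΔT' = 1.2/(1−0.5392) = 2.6042 K.
Change = 2.6042 − 3.5211 = -0.92 K.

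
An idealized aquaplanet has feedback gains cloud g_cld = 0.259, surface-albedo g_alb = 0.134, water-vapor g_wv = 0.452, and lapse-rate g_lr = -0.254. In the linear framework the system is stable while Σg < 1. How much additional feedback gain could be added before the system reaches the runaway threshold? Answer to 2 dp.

0.41

Current total gain = 0.259 + 0.134 + 0.452 − 0.254 = 0.591.
Margin to runaway = 1 − 0.591 = 0.41.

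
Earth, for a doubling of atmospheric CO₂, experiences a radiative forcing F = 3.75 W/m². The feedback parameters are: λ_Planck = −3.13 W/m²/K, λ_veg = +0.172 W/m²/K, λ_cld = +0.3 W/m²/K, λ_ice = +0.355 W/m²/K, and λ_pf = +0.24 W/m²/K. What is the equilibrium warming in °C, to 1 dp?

1.8 °C

Net feedback parameter λ = (−3.13) + (+0.172) + (+0.3) + (+0.355) + (+0.24) = -2.063 W/m²/K.
ΔT = −F/λ = −3.75/(-2.063) = 1.8 °C.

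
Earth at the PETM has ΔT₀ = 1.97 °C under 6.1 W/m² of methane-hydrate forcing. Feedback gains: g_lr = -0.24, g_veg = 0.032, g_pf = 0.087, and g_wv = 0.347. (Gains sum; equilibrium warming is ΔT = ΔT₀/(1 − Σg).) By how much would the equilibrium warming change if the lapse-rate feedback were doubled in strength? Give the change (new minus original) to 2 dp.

Original: g = 0.226, ΔT = 1.97/(1−0.226) = 2.5452 °C.
With doubled lapse-rate: g' = -0.014, ΔT' = 1.97/(1+0.014) = 1.9428 °C.
Change = 1.9428 − 2.5452 = -0.60 °C.

-0.60 °C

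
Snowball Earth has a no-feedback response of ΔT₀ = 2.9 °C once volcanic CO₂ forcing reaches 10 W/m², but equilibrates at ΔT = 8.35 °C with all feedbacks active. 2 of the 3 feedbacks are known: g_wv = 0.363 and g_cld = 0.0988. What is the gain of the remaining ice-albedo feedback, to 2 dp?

Amplification A = ΔT/ΔT₀ = 8.35/2.9 = 2.879.
Total gain g = 1 − 1/A = 1 − 1/2.879 = 0.6527.
Known gains sum to 0.363 + 0.0988 = 0.4618.
g_ice = 0.6527 − 0.4618 = 0.19.

0.19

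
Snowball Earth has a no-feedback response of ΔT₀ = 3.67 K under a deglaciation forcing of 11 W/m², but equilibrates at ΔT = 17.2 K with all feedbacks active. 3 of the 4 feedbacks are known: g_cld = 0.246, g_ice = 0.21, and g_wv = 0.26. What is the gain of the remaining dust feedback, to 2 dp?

0.07

Amplification A = ΔT/ΔT₀ = 17.2/3.67 = 4.687.
Total gain g = 1 − 1/A = 1 − 1/4.687 = 0.7866.
Known gains sum to 0.246 + 0.21 + 0.26 = 0.716.
g_dust = 0.7866 − 0.716 = 0.07.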